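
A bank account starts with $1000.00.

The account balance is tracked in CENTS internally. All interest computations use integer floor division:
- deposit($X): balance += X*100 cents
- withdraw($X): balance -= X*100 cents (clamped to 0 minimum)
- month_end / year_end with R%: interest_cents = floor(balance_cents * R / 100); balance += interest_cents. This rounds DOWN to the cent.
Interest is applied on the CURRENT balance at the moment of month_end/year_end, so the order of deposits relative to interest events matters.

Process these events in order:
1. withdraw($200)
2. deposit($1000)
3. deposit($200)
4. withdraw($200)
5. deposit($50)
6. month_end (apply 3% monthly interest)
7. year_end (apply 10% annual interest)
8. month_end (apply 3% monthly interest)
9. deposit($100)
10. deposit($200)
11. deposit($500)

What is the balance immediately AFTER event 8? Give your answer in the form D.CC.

Answer: 2158.93

Derivation:
After 1 (withdraw($200)): balance=$800.00 total_interest=$0.00
After 2 (deposit($1000)): balance=$1800.00 total_interest=$0.00
After 3 (deposit($200)): balance=$2000.00 total_interest=$0.00
After 4 (withdraw($200)): balance=$1800.00 total_interest=$0.00
After 5 (deposit($50)): balance=$1850.00 total_interest=$0.00
After 6 (month_end (apply 3% monthly interest)): balance=$1905.50 total_interest=$55.50
After 7 (year_end (apply 10% annual interest)): balance=$2096.05 total_interest=$246.05
After 8 (month_end (apply 3% monthly interest)): balance=$2158.93 total_interest=$308.93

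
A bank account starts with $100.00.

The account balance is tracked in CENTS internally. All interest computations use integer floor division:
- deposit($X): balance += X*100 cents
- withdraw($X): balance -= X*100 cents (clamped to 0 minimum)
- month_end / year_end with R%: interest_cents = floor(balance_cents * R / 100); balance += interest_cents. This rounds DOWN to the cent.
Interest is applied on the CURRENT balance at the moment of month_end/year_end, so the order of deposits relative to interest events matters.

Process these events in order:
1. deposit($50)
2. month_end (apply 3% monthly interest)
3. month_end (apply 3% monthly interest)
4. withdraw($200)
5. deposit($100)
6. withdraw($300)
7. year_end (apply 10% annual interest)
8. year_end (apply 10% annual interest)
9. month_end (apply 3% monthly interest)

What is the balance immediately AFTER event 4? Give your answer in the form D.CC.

After 1 (deposit($50)): balance=$150.00 total_interest=$0.00
After 2 (month_end (apply 3% monthly interest)): balance=$154.50 total_interest=$4.50
After 3 (month_end (apply 3% monthly interest)): balance=$159.13 total_interest=$9.13
After 4 (withdraw($200)): balance=$0.00 total_interest=$9.13

Answer: 0.00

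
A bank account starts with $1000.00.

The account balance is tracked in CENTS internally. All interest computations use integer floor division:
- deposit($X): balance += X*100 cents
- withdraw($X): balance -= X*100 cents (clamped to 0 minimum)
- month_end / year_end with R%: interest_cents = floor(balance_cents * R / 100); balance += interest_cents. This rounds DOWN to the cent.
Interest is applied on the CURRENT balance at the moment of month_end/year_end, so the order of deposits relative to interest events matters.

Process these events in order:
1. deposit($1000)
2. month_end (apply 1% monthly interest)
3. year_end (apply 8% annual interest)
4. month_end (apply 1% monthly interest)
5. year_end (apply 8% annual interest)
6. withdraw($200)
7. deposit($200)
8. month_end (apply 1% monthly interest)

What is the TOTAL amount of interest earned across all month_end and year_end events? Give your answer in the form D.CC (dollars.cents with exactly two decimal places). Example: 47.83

Answer: 403.47

Derivation:
After 1 (deposit($1000)): balance=$2000.00 total_interest=$0.00
After 2 (month_end (apply 1% monthly interest)): balance=$2020.00 total_interest=$20.00
After 3 (year_end (apply 8% annual interest)): balance=$2181.60 total_interest=$181.60
After 4 (month_end (apply 1% monthly interest)): balance=$2203.41 total_interest=$203.41
After 5 (year_end (apply 8% annual interest)): balance=$2379.68 total_interest=$379.68
After 6 (withdraw($200)): balance=$2179.68 total_interest=$379.68
After 7 (deposit($200)): balance=$2379.68 total_interest=$379.68
After 8 (month_end (apply 1% monthly interest)): balance=$2403.47 total_interest=$403.47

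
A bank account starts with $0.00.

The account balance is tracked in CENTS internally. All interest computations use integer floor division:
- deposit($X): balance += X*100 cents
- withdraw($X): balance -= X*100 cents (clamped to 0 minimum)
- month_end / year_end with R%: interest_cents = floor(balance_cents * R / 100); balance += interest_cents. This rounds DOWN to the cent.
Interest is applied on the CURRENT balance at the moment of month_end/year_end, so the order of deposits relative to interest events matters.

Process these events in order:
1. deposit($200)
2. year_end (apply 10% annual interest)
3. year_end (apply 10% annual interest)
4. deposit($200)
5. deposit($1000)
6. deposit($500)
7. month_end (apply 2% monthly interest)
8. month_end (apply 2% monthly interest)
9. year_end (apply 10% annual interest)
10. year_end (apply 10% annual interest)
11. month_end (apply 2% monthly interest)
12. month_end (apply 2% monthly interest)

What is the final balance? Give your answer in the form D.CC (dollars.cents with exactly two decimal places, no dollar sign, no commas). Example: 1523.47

After 1 (deposit($200)): balance=$200.00 total_interest=$0.00
After 2 (year_end (apply 10% annual interest)): balance=$220.00 total_interest=$20.00
After 3 (year_end (apply 10% annual interest)): balance=$242.00 total_interest=$42.00
After 4 (deposit($200)): balance=$442.00 total_interest=$42.00
After 5 (deposit($1000)): balance=$1442.00 total_interest=$42.00
After 6 (deposit($500)): balance=$1942.00 total_interest=$42.00
After 7 (month_end (apply 2% monthly interest)): balance=$1980.84 total_interest=$80.84
After 8 (month_end (apply 2% monthly interest)): balance=$2020.45 total_interest=$120.45
After 9 (year_end (apply 10% annual interest)): balance=$2222.49 total_interest=$322.49
After 10 (year_end (apply 10% annual interest)): balance=$2444.73 total_interest=$544.73
After 11 (month_end (apply 2% monthly interest)): balance=$2493.62 total_interest=$593.62
After 12 (month_end (apply 2% monthly interest)): balance=$2543.49 total_interest=$643.49

Answer: 2543.49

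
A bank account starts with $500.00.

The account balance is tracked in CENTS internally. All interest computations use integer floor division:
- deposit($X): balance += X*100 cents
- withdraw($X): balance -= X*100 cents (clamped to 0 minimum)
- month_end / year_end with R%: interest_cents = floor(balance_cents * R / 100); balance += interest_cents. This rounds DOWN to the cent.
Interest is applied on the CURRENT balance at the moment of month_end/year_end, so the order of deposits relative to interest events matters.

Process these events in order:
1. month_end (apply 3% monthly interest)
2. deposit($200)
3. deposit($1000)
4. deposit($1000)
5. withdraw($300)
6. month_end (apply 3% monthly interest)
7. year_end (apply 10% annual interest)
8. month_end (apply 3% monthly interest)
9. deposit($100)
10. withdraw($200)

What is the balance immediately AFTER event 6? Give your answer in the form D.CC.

Answer: 2487.45

Derivation:
After 1 (month_end (apply 3% monthly interest)): balance=$515.00 total_interest=$15.00
After 2 (deposit($200)): balance=$715.00 total_interest=$15.00
After 3 (deposit($1000)): balance=$1715.00 total_interest=$15.00
After 4 (deposit($1000)): balance=$2715.00 total_interest=$15.00
After 5 (withdraw($300)): balance=$2415.00 total_interest=$15.00
After 6 (month_end (apply 3% monthly interest)): balance=$2487.45 total_interest=$87.45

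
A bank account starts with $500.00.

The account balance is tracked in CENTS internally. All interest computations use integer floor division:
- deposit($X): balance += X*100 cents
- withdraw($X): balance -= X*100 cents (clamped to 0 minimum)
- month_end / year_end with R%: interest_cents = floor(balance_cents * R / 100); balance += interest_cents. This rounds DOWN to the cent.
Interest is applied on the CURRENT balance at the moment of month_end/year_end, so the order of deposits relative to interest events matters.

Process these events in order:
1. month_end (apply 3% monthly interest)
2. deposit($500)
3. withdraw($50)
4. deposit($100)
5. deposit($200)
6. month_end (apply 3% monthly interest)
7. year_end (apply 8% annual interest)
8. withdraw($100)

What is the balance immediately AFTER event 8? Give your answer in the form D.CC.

After 1 (month_end (apply 3% monthly interest)): balance=$515.00 total_interest=$15.00
After 2 (deposit($500)): balance=$1015.00 total_interest=$15.00
After 3 (withdraw($50)): balance=$965.00 total_interest=$15.00
After 4 (deposit($100)): balance=$1065.00 total_interest=$15.00
After 5 (deposit($200)): balance=$1265.00 total_interest=$15.00
After 6 (month_end (apply 3% monthly interest)): balance=$1302.95 total_interest=$52.95
After 7 (year_end (apply 8% annual interest)): balance=$1407.18 total_interest=$157.18
After 8 (withdraw($100)): balance=$1307.18 total_interest=$157.18

Answer: 1307.18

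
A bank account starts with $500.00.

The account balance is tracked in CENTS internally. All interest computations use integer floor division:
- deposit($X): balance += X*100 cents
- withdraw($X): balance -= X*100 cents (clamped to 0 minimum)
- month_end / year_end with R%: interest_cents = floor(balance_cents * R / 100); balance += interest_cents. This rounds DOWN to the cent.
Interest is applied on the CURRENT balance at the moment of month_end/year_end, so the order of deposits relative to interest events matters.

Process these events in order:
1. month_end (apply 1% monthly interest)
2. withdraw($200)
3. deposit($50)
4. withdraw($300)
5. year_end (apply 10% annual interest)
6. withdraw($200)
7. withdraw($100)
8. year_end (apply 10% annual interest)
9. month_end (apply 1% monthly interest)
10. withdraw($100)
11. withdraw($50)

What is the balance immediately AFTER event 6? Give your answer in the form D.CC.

Answer: 0.00

Derivation:
After 1 (month_end (apply 1% monthly interest)): balance=$505.00 total_interest=$5.00
After 2 (withdraw($200)): balance=$305.00 total_interest=$5.00
After 3 (deposit($50)): balance=$355.00 total_interest=$5.00
After 4 (withdraw($300)): balance=$55.00 total_interest=$5.00
After 5 (year_end (apply 10% annual interest)): balance=$60.50 total_interest=$10.50
After 6 (withdraw($200)): balance=$0.00 total_interest=$10.50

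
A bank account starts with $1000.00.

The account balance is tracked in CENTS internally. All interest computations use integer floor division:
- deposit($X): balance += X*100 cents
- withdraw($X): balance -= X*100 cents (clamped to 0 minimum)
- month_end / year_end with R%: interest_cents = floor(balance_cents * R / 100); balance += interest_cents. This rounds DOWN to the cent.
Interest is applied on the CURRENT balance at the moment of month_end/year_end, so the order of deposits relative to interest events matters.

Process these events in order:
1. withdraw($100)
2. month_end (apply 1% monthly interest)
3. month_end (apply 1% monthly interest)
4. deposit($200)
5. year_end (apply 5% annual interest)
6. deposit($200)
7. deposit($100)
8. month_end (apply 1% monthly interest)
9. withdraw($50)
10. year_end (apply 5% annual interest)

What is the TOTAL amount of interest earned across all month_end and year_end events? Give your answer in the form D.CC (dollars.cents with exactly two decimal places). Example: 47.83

After 1 (withdraw($100)): balance=$900.00 total_interest=$0.00
After 2 (month_end (apply 1% monthly interest)): balance=$909.00 total_interest=$9.00
After 3 (month_end (apply 1% monthly interest)): balance=$918.09 total_interest=$18.09
After 4 (deposit($200)): balance=$1118.09 total_interest=$18.09
After 5 (year_end (apply 5% annual interest)): balance=$1173.99 total_interest=$73.99
After 6 (deposit($200)): balance=$1373.99 total_interest=$73.99
After 7 (deposit($100)): balance=$1473.99 total_interest=$73.99
After 8 (month_end (apply 1% monthly interest)): balance=$1488.72 total_interest=$88.72
After 9 (withdraw($50)): balance=$1438.72 total_interest=$88.72
After 10 (year_end (apply 5% annual interest)): balance=$1510.65 total_interest=$160.65

Answer: 160.65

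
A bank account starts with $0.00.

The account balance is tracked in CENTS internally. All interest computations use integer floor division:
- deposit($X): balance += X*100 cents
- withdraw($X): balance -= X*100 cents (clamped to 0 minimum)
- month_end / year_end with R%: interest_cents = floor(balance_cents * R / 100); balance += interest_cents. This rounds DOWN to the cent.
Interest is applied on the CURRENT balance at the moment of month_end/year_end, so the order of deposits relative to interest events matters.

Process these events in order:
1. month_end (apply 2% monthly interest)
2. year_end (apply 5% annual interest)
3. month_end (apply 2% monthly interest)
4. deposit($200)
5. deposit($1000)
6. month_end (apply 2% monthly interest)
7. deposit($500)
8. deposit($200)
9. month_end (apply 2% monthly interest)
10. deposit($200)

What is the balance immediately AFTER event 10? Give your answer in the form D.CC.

After 1 (month_end (apply 2% monthly interest)): balance=$0.00 total_interest=$0.00
After 2 (year_end (apply 5% annual interest)): balance=$0.00 total_interest=$0.00
After 3 (month_end (apply 2% monthly interest)): balance=$0.00 total_interest=$0.00
After 4 (deposit($200)): balance=$200.00 total_interest=$0.00
After 5 (deposit($1000)): balance=$1200.00 total_interest=$0.00
After 6 (month_end (apply 2% monthly interest)): balance=$1224.00 total_interest=$24.00
After 7 (deposit($500)): balance=$1724.00 total_interest=$24.00
After 8 (deposit($200)): balance=$1924.00 total_interest=$24.00
After 9 (month_end (apply 2% monthly interest)): balance=$1962.48 total_interest=$62.48
After 10 (deposit($200)): balance=$2162.48 total_interest=$62.48

Answer: 2162.48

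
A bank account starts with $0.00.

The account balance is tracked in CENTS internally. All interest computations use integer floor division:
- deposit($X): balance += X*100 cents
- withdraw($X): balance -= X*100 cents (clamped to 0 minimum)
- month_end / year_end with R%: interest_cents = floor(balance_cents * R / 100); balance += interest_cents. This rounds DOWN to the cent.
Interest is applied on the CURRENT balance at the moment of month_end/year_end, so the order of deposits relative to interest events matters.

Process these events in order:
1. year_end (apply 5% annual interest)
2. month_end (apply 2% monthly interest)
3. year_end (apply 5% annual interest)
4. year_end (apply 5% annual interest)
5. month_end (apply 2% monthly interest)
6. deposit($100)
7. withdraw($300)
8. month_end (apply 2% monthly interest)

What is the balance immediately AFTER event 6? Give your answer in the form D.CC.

After 1 (year_end (apply 5% annual interest)): balance=$0.00 total_interest=$0.00
After 2 (month_end (apply 2% monthly interest)): balance=$0.00 total_interest=$0.00
After 3 (year_end (apply 5% annual interest)): balance=$0.00 total_interest=$0.00
After 4 (year_end (apply 5% annual interest)): balance=$0.00 total_interest=$0.00
After 5 (month_end (apply 2% monthly interest)): balance=$0.00 total_interest=$0.00
After 6 (deposit($100)): balance=$100.00 total_interest=$0.00

Answer: 100.00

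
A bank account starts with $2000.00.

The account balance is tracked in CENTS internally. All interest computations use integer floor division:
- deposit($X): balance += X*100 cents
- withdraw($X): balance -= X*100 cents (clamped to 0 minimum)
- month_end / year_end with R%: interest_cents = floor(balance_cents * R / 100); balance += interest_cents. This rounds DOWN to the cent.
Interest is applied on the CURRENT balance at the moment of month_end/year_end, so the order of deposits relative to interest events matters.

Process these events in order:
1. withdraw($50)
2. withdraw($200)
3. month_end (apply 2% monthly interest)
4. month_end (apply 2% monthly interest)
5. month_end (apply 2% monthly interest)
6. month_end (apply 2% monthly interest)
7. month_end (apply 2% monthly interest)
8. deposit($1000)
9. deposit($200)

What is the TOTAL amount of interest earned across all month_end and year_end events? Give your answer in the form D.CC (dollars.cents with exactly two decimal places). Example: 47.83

Answer: 182.13

Derivation:
After 1 (withdraw($50)): balance=$1950.00 total_interest=$0.00
After 2 (withdraw($200)): balance=$1750.00 total_interest=$0.00
After 3 (month_end (apply 2% monthly interest)): balance=$1785.00 total_interest=$35.00
After 4 (month_end (apply 2% monthly interest)): balance=$1820.70 total_interest=$70.70
After 5 (month_end (apply 2% monthly interest)): balance=$1857.11 total_interest=$107.11
After 6 (month_end (apply 2% monthly interest)): balance=$1894.25 total_interest=$144.25
After 7 (month_end (apply 2% monthly interest)): balance=$1932.13 total_interest=$182.13
After 8 (deposit($1000)): balance=$2932.13 total_interest=$182.13
After 9 (deposit($200)): balance=$3132.13 total_interest=$182.13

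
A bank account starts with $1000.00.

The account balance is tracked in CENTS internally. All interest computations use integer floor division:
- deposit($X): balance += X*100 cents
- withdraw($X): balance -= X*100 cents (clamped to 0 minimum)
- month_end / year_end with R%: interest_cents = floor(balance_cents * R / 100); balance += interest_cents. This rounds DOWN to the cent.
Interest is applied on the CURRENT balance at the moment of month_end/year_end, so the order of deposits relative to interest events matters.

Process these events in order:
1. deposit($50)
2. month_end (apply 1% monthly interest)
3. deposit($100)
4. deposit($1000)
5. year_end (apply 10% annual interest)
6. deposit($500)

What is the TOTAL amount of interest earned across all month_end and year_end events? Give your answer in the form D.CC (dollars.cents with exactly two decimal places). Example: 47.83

After 1 (deposit($50)): balance=$1050.00 total_interest=$0.00
After 2 (month_end (apply 1% monthly interest)): balance=$1060.50 total_interest=$10.50
After 3 (deposit($100)): balance=$1160.50 total_interest=$10.50
After 4 (deposit($1000)): balance=$2160.50 total_interest=$10.50
After 5 (year_end (apply 10% annual interest)): balance=$2376.55 total_interest=$226.55
After 6 (deposit($500)): balance=$2876.55 total_interest=$226.55

Answer: 226.55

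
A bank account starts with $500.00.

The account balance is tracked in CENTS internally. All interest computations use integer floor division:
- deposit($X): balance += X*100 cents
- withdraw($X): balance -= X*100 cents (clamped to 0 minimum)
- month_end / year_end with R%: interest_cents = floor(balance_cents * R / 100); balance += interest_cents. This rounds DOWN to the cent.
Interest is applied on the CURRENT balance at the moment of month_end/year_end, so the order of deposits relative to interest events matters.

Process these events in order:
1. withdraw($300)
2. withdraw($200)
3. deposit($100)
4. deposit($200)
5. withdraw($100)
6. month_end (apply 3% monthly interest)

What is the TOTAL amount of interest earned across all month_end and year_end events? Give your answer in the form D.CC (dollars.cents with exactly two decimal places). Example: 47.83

Answer: 6.00

Derivation:
After 1 (withdraw($300)): balance=$200.00 total_interest=$0.00
After 2 (withdraw($200)): balance=$0.00 total_interest=$0.00
After 3 (deposit($100)): balance=$100.00 total_interest=$0.00
After 4 (deposit($200)): balance=$300.00 total_interest=$0.00
After 5 (withdraw($100)): balance=$200.00 total_interest=$0.00
After 6 (month_end (apply 3% monthly interest)): balance=$206.00 total_interest=$6.00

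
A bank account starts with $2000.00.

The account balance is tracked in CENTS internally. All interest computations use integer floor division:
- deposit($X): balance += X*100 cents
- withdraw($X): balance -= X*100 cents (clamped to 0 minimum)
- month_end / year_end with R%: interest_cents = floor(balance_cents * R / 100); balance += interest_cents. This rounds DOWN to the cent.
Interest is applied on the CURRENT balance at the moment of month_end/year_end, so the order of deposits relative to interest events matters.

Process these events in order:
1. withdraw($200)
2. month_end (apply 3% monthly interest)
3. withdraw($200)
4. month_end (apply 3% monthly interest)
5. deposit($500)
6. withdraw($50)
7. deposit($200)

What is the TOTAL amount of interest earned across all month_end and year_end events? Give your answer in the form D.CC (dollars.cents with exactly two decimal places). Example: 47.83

After 1 (withdraw($200)): balance=$1800.00 total_interest=$0.00
After 2 (month_end (apply 3% monthly interest)): balance=$1854.00 total_interest=$54.00
After 3 (withdraw($200)): balance=$1654.00 total_interest=$54.00
After 4 (month_end (apply 3% monthly interest)): balance=$1703.62 total_interest=$103.62
After 5 (deposit($500)): balance=$2203.62 total_interest=$103.62
After 6 (withdraw($50)): balance=$2153.62 total_interest=$103.62
After 7 (deposit($200)): balance=$2353.62 total_interest=$103.62

Answer: 103.62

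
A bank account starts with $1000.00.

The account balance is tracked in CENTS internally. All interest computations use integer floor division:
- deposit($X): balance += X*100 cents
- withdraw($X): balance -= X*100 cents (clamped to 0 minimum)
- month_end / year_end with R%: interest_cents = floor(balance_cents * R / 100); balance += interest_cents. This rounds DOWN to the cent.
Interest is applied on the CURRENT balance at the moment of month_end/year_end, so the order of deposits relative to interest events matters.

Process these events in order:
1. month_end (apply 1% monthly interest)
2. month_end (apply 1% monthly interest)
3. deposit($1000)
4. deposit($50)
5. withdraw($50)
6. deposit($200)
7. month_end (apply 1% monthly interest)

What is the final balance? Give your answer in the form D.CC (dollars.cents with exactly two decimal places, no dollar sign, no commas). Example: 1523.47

Answer: 2242.30

Derivation:
After 1 (month_end (apply 1% monthly interest)): balance=$1010.00 total_interest=$10.00
After 2 (month_end (apply 1% monthly interest)): balance=$1020.10 total_interest=$20.10
After 3 (deposit($1000)): balance=$2020.10 total_interest=$20.10
After 4 (deposit($50)): balance=$2070.10 total_interest=$20.10
After 5 (withdraw($50)): balance=$2020.10 total_interest=$20.10
After 6 (deposit($200)): balance=$2220.10 total_interest=$20.10
After 7 (month_end (apply 1% monthly interest)): balance=$2242.30 total_interest=$42.30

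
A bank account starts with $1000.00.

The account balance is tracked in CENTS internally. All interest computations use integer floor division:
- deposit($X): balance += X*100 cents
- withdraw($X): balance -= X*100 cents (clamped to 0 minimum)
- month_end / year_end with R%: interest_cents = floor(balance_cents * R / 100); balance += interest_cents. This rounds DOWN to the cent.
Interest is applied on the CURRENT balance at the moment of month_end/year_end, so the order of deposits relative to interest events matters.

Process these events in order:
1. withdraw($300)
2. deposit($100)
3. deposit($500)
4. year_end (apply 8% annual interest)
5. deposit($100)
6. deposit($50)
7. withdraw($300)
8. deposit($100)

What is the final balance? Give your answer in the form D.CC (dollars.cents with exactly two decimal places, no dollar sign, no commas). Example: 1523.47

Answer: 1354.00

Derivation:
After 1 (withdraw($300)): balance=$700.00 total_interest=$0.00
After 2 (deposit($100)): balance=$800.00 total_interest=$0.00
After 3 (deposit($500)): balance=$1300.00 total_interest=$0.00
After 4 (year_end (apply 8% annual interest)): balance=$1404.00 total_interest=$104.00
After 5 (deposit($100)): balance=$1504.00 total_interest=$104.00
After 6 (deposit($50)): balance=$1554.00 total_interest=$104.00
After 7 (withdraw($300)): balance=$1254.00 total_interest=$104.00
After 8 (deposit($100)): balance=$1354.00 total_interest=$104.00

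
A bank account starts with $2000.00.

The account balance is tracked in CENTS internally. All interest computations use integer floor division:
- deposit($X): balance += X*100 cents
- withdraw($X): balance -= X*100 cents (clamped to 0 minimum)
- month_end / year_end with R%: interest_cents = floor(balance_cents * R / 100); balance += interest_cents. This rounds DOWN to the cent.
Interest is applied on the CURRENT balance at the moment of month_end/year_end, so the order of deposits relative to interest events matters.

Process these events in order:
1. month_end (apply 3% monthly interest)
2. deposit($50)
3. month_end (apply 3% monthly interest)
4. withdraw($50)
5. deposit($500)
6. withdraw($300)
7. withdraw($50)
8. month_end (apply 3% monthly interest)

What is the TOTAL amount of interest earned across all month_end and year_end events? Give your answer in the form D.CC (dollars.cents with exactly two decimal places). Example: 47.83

Answer: 191.49

Derivation:
After 1 (month_end (apply 3% monthly interest)): balance=$2060.00 total_interest=$60.00
After 2 (deposit($50)): balance=$2110.00 total_interest=$60.00
After 3 (month_end (apply 3% monthly interest)): balance=$2173.30 total_interest=$123.30
After 4 (withdraw($50)): balance=$2123.30 total_interest=$123.30
After 5 (deposit($500)): balance=$2623.30 total_interest=$123.30
After 6 (withdraw($300)): balance=$2323.30 total_interest=$123.30
After 7 (withdraw($50)): balance=$2273.30 total_interest=$123.30
After 8 (month_end (apply 3% monthly interest)): balance=$2341.49 total_interest=$191.49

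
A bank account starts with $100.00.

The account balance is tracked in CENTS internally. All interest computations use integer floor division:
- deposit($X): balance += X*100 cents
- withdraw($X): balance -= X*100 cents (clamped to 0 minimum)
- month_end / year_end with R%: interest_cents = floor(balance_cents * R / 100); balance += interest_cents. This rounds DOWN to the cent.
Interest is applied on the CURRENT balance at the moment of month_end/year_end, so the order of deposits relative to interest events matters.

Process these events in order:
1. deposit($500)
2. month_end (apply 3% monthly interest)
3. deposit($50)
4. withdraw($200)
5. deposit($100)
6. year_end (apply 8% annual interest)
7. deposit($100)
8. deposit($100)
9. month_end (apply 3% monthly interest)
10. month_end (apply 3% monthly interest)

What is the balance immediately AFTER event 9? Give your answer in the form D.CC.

After 1 (deposit($500)): balance=$600.00 total_interest=$0.00
After 2 (month_end (apply 3% monthly interest)): balance=$618.00 total_interest=$18.00
After 3 (deposit($50)): balance=$668.00 total_interest=$18.00
After 4 (withdraw($200)): balance=$468.00 total_interest=$18.00
After 5 (deposit($100)): balance=$568.00 total_interest=$18.00
After 6 (year_end (apply 8% annual interest)): balance=$613.44 total_interest=$63.44
After 7 (deposit($100)): balance=$713.44 total_interest=$63.44
After 8 (deposit($100)): balance=$813.44 total_interest=$63.44
After 9 (month_end (apply 3% monthly interest)): balance=$837.84 total_interest=$87.84

Answer: 837.84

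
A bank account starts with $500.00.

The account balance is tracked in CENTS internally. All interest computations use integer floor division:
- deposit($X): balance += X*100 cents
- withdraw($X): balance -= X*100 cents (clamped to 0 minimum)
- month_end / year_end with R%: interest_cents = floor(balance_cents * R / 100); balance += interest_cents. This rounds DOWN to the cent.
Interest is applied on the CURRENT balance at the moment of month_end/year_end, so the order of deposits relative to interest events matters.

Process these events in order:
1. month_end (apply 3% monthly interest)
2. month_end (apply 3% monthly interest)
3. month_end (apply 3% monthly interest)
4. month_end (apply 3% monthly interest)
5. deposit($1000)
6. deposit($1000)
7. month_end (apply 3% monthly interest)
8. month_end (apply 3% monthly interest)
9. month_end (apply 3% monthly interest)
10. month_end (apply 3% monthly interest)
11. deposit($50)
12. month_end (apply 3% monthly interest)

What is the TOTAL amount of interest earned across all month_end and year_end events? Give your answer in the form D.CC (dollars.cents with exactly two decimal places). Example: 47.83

Answer: 472.41

Derivation:
After 1 (month_end (apply 3% monthly interest)): balance=$515.00 total_interest=$15.00
After 2 (month_end (apply 3% monthly interest)): balance=$530.45 total_interest=$30.45
After 3 (month_end (apply 3% monthly interest)): balance=$546.36 total_interest=$46.36
After 4 (month_end (apply 3% monthly interest)): balance=$562.75 total_interest=$62.75
After 5 (deposit($1000)): balance=$1562.75 total_interest=$62.75
After 6 (deposit($1000)): balance=$2562.75 total_interest=$62.75
After 7 (month_end (apply 3% monthly interest)): balance=$2639.63 total_interest=$139.63
After 8 (month_end (apply 3% monthly interest)): balance=$2718.81 total_interest=$218.81
After 9 (month_end (apply 3% monthly interest)): balance=$2800.37 total_interest=$300.37
After 10 (month_end (apply 3% monthly interest)): balance=$2884.38 total_interest=$384.38
After 11 (deposit($50)): balance=$2934.38 total_interest=$384.38
After 12 (month_end (apply 3% monthly interest)): balance=$3022.41 total_interest=$472.41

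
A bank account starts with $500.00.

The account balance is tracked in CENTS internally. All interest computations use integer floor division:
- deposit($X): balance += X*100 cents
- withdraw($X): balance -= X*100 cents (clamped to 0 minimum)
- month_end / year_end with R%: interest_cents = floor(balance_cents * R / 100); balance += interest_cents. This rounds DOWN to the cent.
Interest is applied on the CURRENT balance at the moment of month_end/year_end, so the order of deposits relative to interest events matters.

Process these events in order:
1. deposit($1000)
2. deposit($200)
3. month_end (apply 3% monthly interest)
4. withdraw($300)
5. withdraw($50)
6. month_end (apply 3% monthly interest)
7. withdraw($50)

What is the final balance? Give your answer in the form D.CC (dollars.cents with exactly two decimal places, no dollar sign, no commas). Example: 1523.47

After 1 (deposit($1000)): balance=$1500.00 total_interest=$0.00
After 2 (deposit($200)): balance=$1700.00 total_interest=$0.00
After 3 (month_end (apply 3% monthly interest)): balance=$1751.00 total_interest=$51.00
After 4 (withdraw($300)): balance=$1451.00 total_interest=$51.00
After 5 (withdraw($50)): balance=$1401.00 total_interest=$51.00
After 6 (month_end (apply 3% monthly interest)): balance=$1443.03 total_interest=$93.03
After 7 (withdraw($50)): balance=$1393.03 total_interest=$93.03

Answer: 1393.03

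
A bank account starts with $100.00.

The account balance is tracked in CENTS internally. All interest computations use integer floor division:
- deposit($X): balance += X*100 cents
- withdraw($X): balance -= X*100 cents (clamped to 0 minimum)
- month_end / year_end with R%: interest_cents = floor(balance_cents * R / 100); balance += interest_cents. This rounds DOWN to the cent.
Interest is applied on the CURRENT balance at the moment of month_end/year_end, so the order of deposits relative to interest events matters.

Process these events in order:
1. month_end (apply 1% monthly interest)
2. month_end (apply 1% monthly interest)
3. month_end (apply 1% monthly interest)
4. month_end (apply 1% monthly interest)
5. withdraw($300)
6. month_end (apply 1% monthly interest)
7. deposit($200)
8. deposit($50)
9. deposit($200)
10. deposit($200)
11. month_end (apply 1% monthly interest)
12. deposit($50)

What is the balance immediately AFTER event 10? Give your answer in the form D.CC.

Answer: 650.00

Derivation:
After 1 (month_end (apply 1% monthly interest)): balance=$101.00 total_interest=$1.00
After 2 (month_end (apply 1% monthly interest)): balance=$102.01 total_interest=$2.01
After 3 (month_end (apply 1% monthly interest)): balance=$103.03 total_interest=$3.03
After 4 (month_end (apply 1% monthly interest)): balance=$104.06 total_interest=$4.06
After 5 (withdraw($300)): balance=$0.00 total_interest=$4.06
After 6 (month_end (apply 1% monthly interest)): balance=$0.00 total_interest=$4.06
After 7 (deposit($200)): balance=$200.00 total_interest=$4.06
After 8 (deposit($50)): balance=$250.00 total_interest=$4.06
After 9 (deposit($200)): balance=$450.00 total_interest=$4.06
After 10 (deposit($200)): balance=$650.00 total_interest=$4.06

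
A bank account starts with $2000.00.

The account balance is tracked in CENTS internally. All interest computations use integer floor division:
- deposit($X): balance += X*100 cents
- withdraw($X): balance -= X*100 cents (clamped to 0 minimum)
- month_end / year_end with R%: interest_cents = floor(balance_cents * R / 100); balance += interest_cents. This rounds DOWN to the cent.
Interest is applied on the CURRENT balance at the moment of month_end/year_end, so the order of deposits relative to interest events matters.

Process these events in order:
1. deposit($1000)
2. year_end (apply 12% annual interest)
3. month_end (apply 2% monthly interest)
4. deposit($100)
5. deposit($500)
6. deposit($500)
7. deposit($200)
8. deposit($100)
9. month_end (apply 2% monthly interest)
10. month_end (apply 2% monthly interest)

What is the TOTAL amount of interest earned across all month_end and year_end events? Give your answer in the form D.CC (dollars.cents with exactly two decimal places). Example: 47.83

After 1 (deposit($1000)): balance=$3000.00 total_interest=$0.00
After 2 (year_end (apply 12% annual interest)): balance=$3360.00 total_interest=$360.00
After 3 (month_end (apply 2% monthly interest)): balance=$3427.20 total_interest=$427.20
After 4 (deposit($100)): balance=$3527.20 total_interest=$427.20
After 5 (deposit($500)): balance=$4027.20 total_interest=$427.20
After 6 (deposit($500)): balance=$4527.20 total_interest=$427.20
After 7 (deposit($200)): balance=$4727.20 total_interest=$427.20
After 8 (deposit($100)): balance=$4827.20 total_interest=$427.20
After 9 (month_end (apply 2% monthly interest)): balance=$4923.74 total_interest=$523.74
After 10 (month_end (apply 2% monthly interest)): balance=$5022.21 total_interest=$622.21

Answer: 622.21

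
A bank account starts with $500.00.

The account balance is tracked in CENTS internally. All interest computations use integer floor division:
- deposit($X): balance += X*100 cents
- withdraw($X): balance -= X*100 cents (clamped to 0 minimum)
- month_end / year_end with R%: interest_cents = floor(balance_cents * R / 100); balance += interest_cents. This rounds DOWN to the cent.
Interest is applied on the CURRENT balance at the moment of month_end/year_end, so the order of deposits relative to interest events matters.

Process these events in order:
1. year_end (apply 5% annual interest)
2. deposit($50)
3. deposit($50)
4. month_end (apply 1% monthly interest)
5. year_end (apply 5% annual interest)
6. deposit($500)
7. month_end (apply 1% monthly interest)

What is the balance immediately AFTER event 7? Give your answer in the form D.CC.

After 1 (year_end (apply 5% annual interest)): balance=$525.00 total_interest=$25.00
After 2 (deposit($50)): balance=$575.00 total_interest=$25.00
After 3 (deposit($50)): balance=$625.00 total_interest=$25.00
After 4 (month_end (apply 1% monthly interest)): balance=$631.25 total_interest=$31.25
After 5 (year_end (apply 5% annual interest)): balance=$662.81 total_interest=$62.81
After 6 (deposit($500)): balance=$1162.81 total_interest=$62.81
After 7 (month_end (apply 1% monthly interest)): balance=$1174.43 total_interest=$74.43

Answer: 1174.43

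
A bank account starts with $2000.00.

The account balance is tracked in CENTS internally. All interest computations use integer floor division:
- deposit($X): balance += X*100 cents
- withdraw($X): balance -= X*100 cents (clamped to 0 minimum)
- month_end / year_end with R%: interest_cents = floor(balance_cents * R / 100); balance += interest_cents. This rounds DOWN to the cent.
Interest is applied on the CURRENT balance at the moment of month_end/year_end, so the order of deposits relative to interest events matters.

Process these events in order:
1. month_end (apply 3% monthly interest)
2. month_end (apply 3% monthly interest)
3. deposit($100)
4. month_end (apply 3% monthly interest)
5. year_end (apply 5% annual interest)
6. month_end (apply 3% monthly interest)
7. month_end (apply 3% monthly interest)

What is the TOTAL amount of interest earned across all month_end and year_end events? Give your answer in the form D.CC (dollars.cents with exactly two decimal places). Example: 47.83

After 1 (month_end (apply 3% monthly interest)): balance=$2060.00 total_interest=$60.00
After 2 (month_end (apply 3% monthly interest)): balance=$2121.80 total_interest=$121.80
After 3 (deposit($100)): balance=$2221.80 total_interest=$121.80
After 4 (month_end (apply 3% monthly interest)): balance=$2288.45 total_interest=$188.45
After 5 (year_end (apply 5% annual interest)): balance=$2402.87 total_interest=$302.87
After 6 (month_end (apply 3% monthly interest)): balance=$2474.95 total_interest=$374.95
After 7 (month_end (apply 3% monthly interest)): balance=$2549.19 total_interest=$449.19

Answer: 449.19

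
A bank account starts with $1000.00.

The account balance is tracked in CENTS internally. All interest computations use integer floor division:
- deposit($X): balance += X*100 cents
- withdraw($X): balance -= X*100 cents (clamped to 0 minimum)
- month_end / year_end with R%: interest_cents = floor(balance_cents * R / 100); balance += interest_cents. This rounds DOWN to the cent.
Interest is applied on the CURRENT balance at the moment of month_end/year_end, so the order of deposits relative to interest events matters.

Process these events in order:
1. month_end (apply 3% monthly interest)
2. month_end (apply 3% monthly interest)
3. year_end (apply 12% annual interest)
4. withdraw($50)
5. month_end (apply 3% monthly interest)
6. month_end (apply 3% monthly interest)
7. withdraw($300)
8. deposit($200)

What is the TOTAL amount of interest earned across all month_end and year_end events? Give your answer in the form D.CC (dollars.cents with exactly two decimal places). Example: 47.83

Answer: 257.51

Derivation:
After 1 (month_end (apply 3% monthly interest)): balance=$1030.00 total_interest=$30.00
After 2 (month_end (apply 3% monthly interest)): balance=$1060.90 total_interest=$60.90
After 3 (year_end (apply 12% annual interest)): balance=$1188.20 total_interest=$188.20
After 4 (withdraw($50)): balance=$1138.20 total_interest=$188.20
After 5 (month_end (apply 3% monthly interest)): balance=$1172.34 total_interest=$222.34
After 6 (month_end (apply 3% monthly interest)): balance=$1207.51 total_interest=$257.51
After 7 (withdraw($300)): balance=$907.51 total_interest=$257.51
After 8 (deposit($200)): balance=$1107.51 total_interest=$257.51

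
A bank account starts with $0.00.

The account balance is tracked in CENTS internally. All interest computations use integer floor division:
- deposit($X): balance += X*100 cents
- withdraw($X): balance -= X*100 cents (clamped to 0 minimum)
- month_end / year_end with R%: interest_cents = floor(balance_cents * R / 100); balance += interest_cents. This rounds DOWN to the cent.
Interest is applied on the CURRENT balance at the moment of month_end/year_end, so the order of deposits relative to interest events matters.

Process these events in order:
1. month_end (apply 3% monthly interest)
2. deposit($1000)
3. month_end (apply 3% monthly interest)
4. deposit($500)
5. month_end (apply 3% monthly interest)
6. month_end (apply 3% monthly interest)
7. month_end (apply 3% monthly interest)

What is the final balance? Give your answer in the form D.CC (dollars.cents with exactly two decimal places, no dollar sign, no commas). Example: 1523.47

Answer: 1671.86

Derivation:
After 1 (month_end (apply 3% monthly interest)): balance=$0.00 total_interest=$0.00
After 2 (deposit($1000)): balance=$1000.00 total_interest=$0.00
After 3 (month_end (apply 3% monthly interest)): balance=$1030.00 total_interest=$30.00
After 4 (deposit($500)): balance=$1530.00 total_interest=$30.00
After 5 (month_end (apply 3% monthly interest)): balance=$1575.90 total_interest=$75.90
After 6 (month_end (apply 3% monthly interest)): balance=$1623.17 total_interest=$123.17
After 7 (month_end (apply 3% monthly interest)): balance=$1671.86 total_interest=$171.86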